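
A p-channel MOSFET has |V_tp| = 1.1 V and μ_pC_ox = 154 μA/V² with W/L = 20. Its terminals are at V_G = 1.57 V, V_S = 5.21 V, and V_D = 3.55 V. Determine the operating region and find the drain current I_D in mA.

Triode; I_D = 8.74 mA

V_SG = V_S − V_G = 5.21 − 1.57 = 3.64 V; V_SD = V_S − V_D = 5.21 − 3.55 = 1.66 V.
k_p = μ_pC_ox · (W/L) = 3.08 mA/V².
V_ov = V_SG − |V_tp| = 3.64 − 1.1 = 2.54 V.
Since V_SD = 1.66 V < V_ov = 2.54 V, the device is in the triode region.
I_D = k_p [V_ov · V_SD − ½ V_SD²] = 3.08 × [2.54 × 1.66 − 0.5 × 1.66²] = 8.74 mA.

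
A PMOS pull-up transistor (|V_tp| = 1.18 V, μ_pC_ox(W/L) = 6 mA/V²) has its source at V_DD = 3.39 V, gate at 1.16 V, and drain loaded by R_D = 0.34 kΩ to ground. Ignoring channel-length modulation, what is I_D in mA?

I_D = 3.31 mA

V_SG = V_DD − V_G = 3.39 − 1.16 = 2.23 V, so V_ov = 2.23 − 1.18 = 1.05 V.
Assume saturation: I_D = ½ k_p V_ov² = 0.5 × 6 × 1.05² = 3.31 mA, giving V_SD = V_DD − I_D R_D = 3.39 − 3.31 × 0.34 = 2.27 V.
V_SD = 2.27 V ≥ V_ov = 1.05 V, confirming saturation.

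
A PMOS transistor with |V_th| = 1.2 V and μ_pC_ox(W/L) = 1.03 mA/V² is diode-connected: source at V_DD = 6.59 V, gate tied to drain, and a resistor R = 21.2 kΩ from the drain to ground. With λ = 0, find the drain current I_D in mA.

With gate tied to drain, V_SG = V_SD ≥ V_SG − |V_th|, so the device is in saturation.
KCL at the drain: ½ k_p (V_SG − |V_th|)² = (V_DD − V_SG)/R.
Let x = V_SG − 1.2. Then 10.9 x² + x − 5.39 = 0, giving x = 0.658 V (positive root), so V_SG = 1.86 V.
I_D = (V_DD − V_SG)/R = (6.59 − 1.86) / 21.2 = 0.223 mA.

I_D = 0.223 mA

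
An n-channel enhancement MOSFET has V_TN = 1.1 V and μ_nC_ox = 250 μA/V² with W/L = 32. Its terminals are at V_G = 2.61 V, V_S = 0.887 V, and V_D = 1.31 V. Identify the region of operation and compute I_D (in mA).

Triode; I_D = 1.39 mA

V_GS = V_G − V_S = 2.61 − 0.887 = 1.72 V; V_DS = V_D − V_S = 1.31 − 0.887 = 0.423 V.
k_n = μ_nC_ox · (W/L) = 8 mA/V².
V_ov = V_GS − V_TN = 1.72 − 1.1 = 0.623 V.
Since V_DS = 0.423 V < V_ov = 0.623 V, the device is in the triode region.
I_D = k_n [V_ov · V_DS − ½ V_DS²] = 8 × [0.623 × 0.423 − 0.5 × 0.423²] = 1.39 mA.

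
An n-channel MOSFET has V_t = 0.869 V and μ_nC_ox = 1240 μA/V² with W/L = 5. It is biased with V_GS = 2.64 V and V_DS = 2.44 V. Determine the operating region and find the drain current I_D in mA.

k_n = μ_nC_ox · (W/L) = 6.2 mA/V².
V_ov = V_GS − V_t = 2.64 − 0.869 = 1.77 V.
Since V_DS = 2.44 V ≥ V_ov = 1.77 V, the device is in saturation.
I_D = ½ k_n V_ov² = 0.5 × 6.2 × 1.77² = 9.72 mA.

Saturation; I_D = 9.72 mA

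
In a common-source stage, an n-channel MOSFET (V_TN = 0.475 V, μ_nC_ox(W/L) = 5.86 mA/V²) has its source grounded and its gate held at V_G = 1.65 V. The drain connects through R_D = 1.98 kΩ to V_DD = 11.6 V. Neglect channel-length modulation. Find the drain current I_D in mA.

I_D = 4.05 mA

V_GS = V_G = 1.65 V, so V_ov = 1.65 − 0.475 = 1.17 V.
Assume saturation: I_D = ½ k_n V_ov² = 0.5 × 5.86 × 1.17² = 4.05 mA, giving V_DS = V_DD − I_D R_D = 11.6 − 4.05 × 1.98 = 3.59 V.
V_DS = 3.59 V ≥ V_ov = 1.17 V, confirming saturation.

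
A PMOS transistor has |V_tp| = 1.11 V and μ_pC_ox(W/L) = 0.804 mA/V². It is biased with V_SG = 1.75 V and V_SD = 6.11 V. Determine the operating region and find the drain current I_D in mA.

Saturation; I_D = 0.165 mA

V_ov = V_SG − |V_tp| = 1.75 − 1.11 = 0.64 V.
Since V_SD = 6.11 V ≥ V_ov = 0.64 V, the device is in saturation.
I_D = ½ k_p V_ov² = 0.5 × 0.804 × 0.64² = 0.165 mA.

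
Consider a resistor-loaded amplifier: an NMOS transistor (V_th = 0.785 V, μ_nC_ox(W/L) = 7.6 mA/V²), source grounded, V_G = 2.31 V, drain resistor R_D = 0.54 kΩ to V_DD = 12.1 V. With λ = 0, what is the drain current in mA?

V_GS = V_G = 2.31 V, so V_ov = 2.31 − 0.785 = 1.52 V.
Assume saturation: I_D = ½ k_n V_ov² = 0.5 × 7.6 × 1.52² = 8.84 mA, giving V_DS = V_DD − I_D R_D = 12.1 − 8.84 × 0.54 = 7.33 V.
V_DS = 7.33 V ≥ V_ov = 1.52 V, confirming saturation.

I_D = 8.84 mA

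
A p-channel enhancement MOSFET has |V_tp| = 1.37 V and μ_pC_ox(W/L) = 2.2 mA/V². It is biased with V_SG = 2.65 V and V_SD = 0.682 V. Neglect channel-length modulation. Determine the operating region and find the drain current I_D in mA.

V_ov = V_SG − |V_tp| = 2.65 − 1.37 = 1.28 V.
Since V_SD = 0.682 V < V_ov = 1.28 V, the device is in the triode region.
I_D = k_p [V_ov · V_SD − ½ V_SD²] = 2.2 × [1.28 × 0.682 − 0.5 × 0.682²] = 1.41 mA.

Triode; I_D = 1.41 mA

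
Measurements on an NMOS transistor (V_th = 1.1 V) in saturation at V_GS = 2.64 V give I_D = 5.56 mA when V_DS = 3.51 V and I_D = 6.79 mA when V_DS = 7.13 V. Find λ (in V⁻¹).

With V_GS fixed, I_D ∝ (1 + λ V_DS) in saturation, so I_D2/I_D1 = (1 + λ V_DS2)/(1 + λ V_DS1).
6.79/5.56 = 1.221 = (1 + 7.13 λ)/(1 + 3.51 λ).
Solving: λ (I_D1 V_DS2 − I_D2 V_DS1) = I_D2 − I_D1, so λ = (6.79 − 5.56) / (5.56 × 7.13 − 6.79 × 3.51) = 1.23 / 15.8 = 0.0778 V⁻¹.

λ = 0.0778 V⁻¹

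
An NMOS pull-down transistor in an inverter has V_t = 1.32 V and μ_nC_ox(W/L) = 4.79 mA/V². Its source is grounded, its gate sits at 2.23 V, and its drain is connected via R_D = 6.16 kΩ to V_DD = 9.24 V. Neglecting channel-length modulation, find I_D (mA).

V_GS = V_G = 2.23 V, so V_ov = 2.23 − 1.32 = 0.91 V.
Assume saturation: I_D = ½ k_n V_ov² = 0.5 × 4.79 × 0.91² = 1.98 mA, giving V_DS = V_DD − I_D R_D = 9.24 − 1.98 × 6.16 = -2.98 V.
But -2.98 V < V_ov = 0.91 V, so the device is actually in triode.
In triode I_D = k_n[V_ov V_DS − ½ V_DS²] and I_D = (V_DD − V_DS)/R_D. Equating: 14.8 V_DS² − 27.85 V_DS + 9.24 = 0, giving V_DS = 0.429 V (the root below V_ov).
I_D = (9.24 − 0.429) / 6.16 = 1.43 mA.

I_D = 1.43 mA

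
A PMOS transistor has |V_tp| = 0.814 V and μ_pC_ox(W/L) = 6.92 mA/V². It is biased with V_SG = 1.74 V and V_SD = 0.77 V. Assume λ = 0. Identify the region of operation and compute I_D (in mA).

V_ov = V_SG − |V_tp| = 1.74 − 0.814 = 0.926 V.
Since V_SD = 0.77 V < V_ov = 0.926 V, the device is in the triode region.
I_D = k_p [V_ov · V_SD − ½ V_SD²] = 6.92 × [0.926 × 0.77 − 0.5 × 0.77²] = 2.88 mA.

Triode; I_D = 2.88 mA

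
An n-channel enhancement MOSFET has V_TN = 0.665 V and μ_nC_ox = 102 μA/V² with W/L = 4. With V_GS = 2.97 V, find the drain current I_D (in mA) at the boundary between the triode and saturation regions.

I_D = 1.08 mA

At the boundary V_DS = V_ov = V_GS − V_TN = 2.97 − 0.665 = 2.31 V.
k_n = μ_nC_ox · (W/L) = 0.408 mA/V².
I_D = ½ k_n V_ov² = 0.5 × 0.408 × 2.31² = 1.08 mA.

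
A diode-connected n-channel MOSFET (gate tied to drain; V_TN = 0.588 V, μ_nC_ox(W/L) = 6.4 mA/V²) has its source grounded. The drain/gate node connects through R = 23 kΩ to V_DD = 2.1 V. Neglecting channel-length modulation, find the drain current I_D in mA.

I_D = 0.0598 mA

With gate tied to drain, V_GS = V_DS ≥ V_GS − V_TN, so the device is in saturation.
KCL at the drain: ½ k_n (V_GS − V_TN)² = (V_DD − V_GS)/R.
Let x = V_GS − 0.588. Then 73.6 x² + x − 1.512 = 0, giving x = 0.137 V (positive root), so V_GS = 0.725 V.
I_D = (V_DD − V_GS)/R = (2.1 − 0.725) / 23 = 0.0598 mA.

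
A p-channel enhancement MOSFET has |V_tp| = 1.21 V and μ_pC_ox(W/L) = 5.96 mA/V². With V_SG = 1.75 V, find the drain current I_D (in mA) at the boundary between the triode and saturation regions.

At the boundary V_SD = V_ov = V_SG − |V_tp| = 1.75 − 1.21 = 0.54 V.
I_D = ½ k_p V_ov² = 0.5 × 5.96 × 0.54² = 0.869 mA.

I_D = 0.869 mA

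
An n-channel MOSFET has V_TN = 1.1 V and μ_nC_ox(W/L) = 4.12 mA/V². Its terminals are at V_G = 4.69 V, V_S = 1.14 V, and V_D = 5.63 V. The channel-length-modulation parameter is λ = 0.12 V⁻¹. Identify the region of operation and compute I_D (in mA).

Saturation; I_D = 19.0 mA

V_GS = V_G − V_S = 4.69 − 1.14 = 3.55 V; V_DS = V_D − V_S = 5.63 − 1.14 = 4.49 V.
V_ov = V_GS − V_TN = 3.55 − 1.1 = 2.45 V.
Since V_DS = 4.49 V ≥ V_ov = 2.45 V, the device is in saturation.
I_D = ½ k_n V_ov² (1 + λ V_DS) = 0.5 × 4.12 × 2.45² × (1 + 0.12 × 4.49) = 19 mA.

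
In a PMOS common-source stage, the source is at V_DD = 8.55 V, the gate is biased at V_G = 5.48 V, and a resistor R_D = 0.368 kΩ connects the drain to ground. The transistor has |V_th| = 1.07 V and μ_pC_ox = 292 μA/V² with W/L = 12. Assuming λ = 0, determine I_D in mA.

V_SG = V_DD − V_G = 8.55 − 5.48 = 3.07 V, so V_ov = 3.07 − 1.07 = 2 V.
k_p = μ_pC_ox · (W/L) = 3.504 mA/V².
Assume saturation: I_D = ½ k_p V_ov² = 0.5 × 3.504 × 2² = 7.01 mA, giving V_SD = V_DD − I_D R_D = 8.55 − 7.01 × 0.368 = 5.97 V.
V_SD = 5.97 V ≥ V_ov = 2 V, confirming saturation.

I_D = 7.01 mA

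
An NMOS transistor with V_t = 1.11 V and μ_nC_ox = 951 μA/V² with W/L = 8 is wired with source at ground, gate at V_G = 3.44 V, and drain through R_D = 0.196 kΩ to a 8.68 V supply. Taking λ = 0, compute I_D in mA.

I_D = 20.7 mA

V_GS = V_G = 3.44 V, so V_ov = 3.44 − 1.11 = 2.33 V.
k_n = μ_nC_ox · (W/L) = 7.608 mA/V².
Assume saturation: I_D = ½ k_n V_ov² = 0.5 × 7.608 × 2.33² = 20.7 mA, giving V_DS = V_DD − I_D R_D = 8.68 − 20.7 × 0.196 = 4.63 V.
V_DS = 4.63 V ≥ V_ov = 2.33 V, confirming saturation.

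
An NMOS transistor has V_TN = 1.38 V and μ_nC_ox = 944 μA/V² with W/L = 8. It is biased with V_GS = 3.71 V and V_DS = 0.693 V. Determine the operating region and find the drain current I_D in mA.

k_n = μ_nC_ox · (W/L) = 7.552 mA/V².
V_ov = V_GS − V_TN = 3.71 − 1.38 = 2.33 V.
Since V_DS = 0.693 V < V_ov = 2.33 V, the device is in the triode region.
I_D = k_n [V_ov · V_DS − ½ V_DS²] = 7.552 × [2.33 × 0.693 − 0.5 × 0.693²] = 10.4 mA.

Triode; I_D = 10.4 mA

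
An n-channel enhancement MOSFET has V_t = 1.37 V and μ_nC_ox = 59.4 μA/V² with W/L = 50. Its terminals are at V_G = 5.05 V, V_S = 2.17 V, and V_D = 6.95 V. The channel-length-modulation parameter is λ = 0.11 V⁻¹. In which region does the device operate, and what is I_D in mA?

Saturation; I_D = 5.17 mA

V_GS = V_G − V_S = 5.05 − 2.17 = 2.88 V; V_DS = V_D − V_S = 6.95 − 2.17 = 4.78 V.
k_n = μ_nC_ox · (W/L) = 2.97 mA/V².
V_ov = V_GS − V_t = 2.88 − 1.37 = 1.51 V.
Since V_DS = 4.78 V ≥ V_ov = 1.51 V, the device is in saturation.
I_D = ½ k_n V_ov² (1 + λ V_DS) = 0.5 × 2.97 × 1.51² × (1 + 0.11 × 4.78) = 5.17 mA.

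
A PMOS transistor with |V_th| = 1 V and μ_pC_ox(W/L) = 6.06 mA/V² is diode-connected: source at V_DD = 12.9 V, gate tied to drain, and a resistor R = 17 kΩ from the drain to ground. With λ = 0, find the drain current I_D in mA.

With gate tied to drain, V_SG = V_SD ≥ V_SG − |V_th|, so the device is in saturation.
KCL at the drain: ½ k_p (V_SG − |V_th|)² = (V_DD − V_SG)/R.
Let x = V_SG − 1. Then 51.5 x² + x − 11.9 = 0, giving x = 0.471 V (positive root), so V_SG = 1.47 V.
I_D = (V_DD − V_SG)/R = (12.9 − 1.47) / 17 = 0.672 mA.

I_D = 0.672 mA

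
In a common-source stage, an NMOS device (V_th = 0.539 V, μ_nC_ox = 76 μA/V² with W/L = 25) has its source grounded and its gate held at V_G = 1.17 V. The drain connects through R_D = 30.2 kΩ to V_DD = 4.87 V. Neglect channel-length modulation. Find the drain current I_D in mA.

I_D = 0.156 mA

V_GS = V_G = 1.17 V, so V_ov = 1.17 − 0.539 = 0.631 V.
k_n = μ_nC_ox · (W/L) = 1.9 mA/V².
Assume saturation: I_D = ½ k_n V_ov² = 0.5 × 1.9 × 0.631² = 0.378 mA, giving V_DS = V_DD − I_D R_D = 4.87 − 0.378 × 30.2 = -6.55 V.
But -6.55 V < V_ov = 0.631 V, so the device is actually in triode.
In triode I_D = k_n[V_ov V_DS − ½ V_DS²] and I_D = (V_DD − V_DS)/R_D. Equating: 28.7 V_DS² − 37.21 V_DS + 4.87 = 0, giving V_DS = 0.148 V (the root below V_ov).
I_D = (4.87 − 0.148) / 30.2 = 0.156 mA.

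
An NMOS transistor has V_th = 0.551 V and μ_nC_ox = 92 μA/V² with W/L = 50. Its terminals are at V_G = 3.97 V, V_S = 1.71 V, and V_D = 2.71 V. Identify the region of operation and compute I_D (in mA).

V_GS = V_G − V_S = 3.97 − 1.71 = 2.26 V; V_DS = V_D − V_S = 2.71 − 1.71 = 1 V.
k_n = μ_nC_ox · (W/L) = 4.6 mA/V².
V_ov = V_GS − V_th = 2.26 − 0.551 = 1.71 V.
Since V_DS = 1 V < V_ov = 1.71 V, the device is in the triode region.
I_D = k_n [V_ov · V_DS − ½ V_DS²] = 4.6 × [1.71 × 1 − 0.5 × 1²] = 5.56 mA.

Triode; I_D = 5.56 mA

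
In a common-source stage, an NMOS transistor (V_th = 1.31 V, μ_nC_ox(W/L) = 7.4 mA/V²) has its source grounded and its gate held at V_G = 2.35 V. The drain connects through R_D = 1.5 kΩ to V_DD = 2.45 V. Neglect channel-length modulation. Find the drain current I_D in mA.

V_GS = V_G = 2.35 V, so V_ov = 2.35 − 1.31 = 1.04 V.
Assume saturation: I_D = ½ k_n V_ov² = 0.5 × 7.4 × 1.04² = 4 mA, giving V_DS = V_DD − I_D R_D = 2.45 − 4 × 1.5 = -3.55 V.
But -3.55 V < V_ov = 1.04 V, so the device is actually in triode.
In triode I_D = k_n[V_ov V_DS − ½ V_DS²] and I_D = (V_DD − V_DS)/R_D. Equating: 5.55 V_DS² − 12.54 V_DS + 2.45 = 0, giving V_DS = 0.216 V (the root below V_ov).
I_D = (2.45 − 0.216) / 1.5 = 1.49 mA.

I_D = 1.49 mA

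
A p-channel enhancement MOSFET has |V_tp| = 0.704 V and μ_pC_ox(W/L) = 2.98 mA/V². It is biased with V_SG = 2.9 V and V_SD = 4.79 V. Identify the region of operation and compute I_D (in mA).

Saturation; I_D = 7.19 mA

V_ov = V_SG − |V_tp| = 2.9 − 0.704 = 2.2 V.
Since V_SD = 4.79 V ≥ V_ov = 2.2 V, the device is in saturation.
I_D = ½ k_p V_ov² = 0.5 × 2.98 × 2.2² = 7.19 mA.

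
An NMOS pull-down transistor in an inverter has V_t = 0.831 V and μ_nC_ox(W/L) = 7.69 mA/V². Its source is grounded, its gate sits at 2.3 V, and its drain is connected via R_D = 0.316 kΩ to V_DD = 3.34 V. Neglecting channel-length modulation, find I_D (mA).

V_GS = V_G = 2.3 V, so V_ov = 2.3 − 0.831 = 1.47 V.
Assume saturation: I_D = ½ k_n V_ov² = 0.5 × 7.69 × 1.47² = 8.3 mA, giving V_DS = V_DD − I_D R_D = 3.34 − 8.3 × 0.316 = 0.718 V.
But 0.718 V < V_ov = 1.47 V, so the device is actually in triode.
In triode I_D = k_n[V_ov V_DS − ½ V_DS²] and I_D = (V_DD − V_DS)/R_D. Equating: 1.22 V_DS² − 4.57 V_DS + 3.34 = 0, giving V_DS = 0.993 V (the root below V_ov).
I_D = (3.34 − 0.993) / 0.316 = 7.43 mA.

I_D = 7.43 mA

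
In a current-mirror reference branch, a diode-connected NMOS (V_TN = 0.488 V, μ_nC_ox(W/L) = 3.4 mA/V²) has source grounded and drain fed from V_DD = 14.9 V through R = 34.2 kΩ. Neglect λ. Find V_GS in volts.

With gate tied to drain, V_GS = V_DS ≥ V_GS − V_TN, so the device is in saturation.
KCL at the drain: ½ k_n (V_GS − V_TN)² = (V_DD − V_GS)/R.
Let x = V_GS − 0.488. Then 58.1 x² + x − 14.41 = 0, giving x = 0.489 V (positive root), so V_GS = 0.977 V.
I_D = (V_DD − V_GS)/R = (14.9 − 0.977) / 34.2 = 0.407 mA.

V_GS = 0.977 V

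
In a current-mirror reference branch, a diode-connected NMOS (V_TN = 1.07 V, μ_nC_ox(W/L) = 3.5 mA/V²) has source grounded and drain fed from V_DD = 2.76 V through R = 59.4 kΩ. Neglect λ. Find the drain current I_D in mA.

With gate tied to drain, V_GS = V_DS ≥ V_GS − V_TN, so the device is in saturation.
KCL at the drain: ½ k_n (V_GS − V_TN)² = (V_DD − V_GS)/R.
Let x = V_GS − 1.07. Then 104 x² + x − 1.69 = 0, giving x = 0.123 V (positive root), so V_GS = 1.19 V.
I_D = (V_DD − V_GS)/R = (2.76 − 1.19) / 59.4 = 0.0264 mA.

I_D = 0.0264 mA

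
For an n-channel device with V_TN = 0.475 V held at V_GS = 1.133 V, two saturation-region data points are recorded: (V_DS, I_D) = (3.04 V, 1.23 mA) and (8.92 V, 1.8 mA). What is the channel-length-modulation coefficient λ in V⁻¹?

With V_GS fixed, I_D ∝ (1 + λ V_DS) in saturation, so I_D2/I_D1 = (1 + λ V_DS2)/(1 + λ V_DS1).
1.8/1.23 = 1.463 = (1 + 8.92 λ)/(1 + 3.04 λ).
Solving: λ (I_D1 V_DS2 − I_D2 V_DS1) = I_D2 − I_D1, so λ = (1.8 − 1.23) / (1.23 × 8.92 − 1.8 × 3.04) = 0.57 / 5.5 = 0.104 V⁻¹.

λ = 0.104 V⁻¹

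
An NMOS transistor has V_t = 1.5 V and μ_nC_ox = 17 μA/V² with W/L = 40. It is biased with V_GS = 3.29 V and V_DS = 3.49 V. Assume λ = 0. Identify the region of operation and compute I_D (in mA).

k_n = μ_nC_ox · (W/L) = 0.68 mA/V².
V_ov = V_GS − V_t = 3.29 − 1.5 = 1.79 V.
Since V_DS = 3.49 V ≥ V_ov = 1.79 V, the device is in saturation.
I_D = ½ k_n V_ov² = 0.5 × 0.68 × 1.79² = 1.09 mA.

Saturation; I_D = 1.09 mA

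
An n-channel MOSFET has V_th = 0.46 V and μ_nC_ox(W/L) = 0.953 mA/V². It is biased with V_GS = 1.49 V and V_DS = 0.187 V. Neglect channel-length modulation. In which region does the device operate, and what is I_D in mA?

Triode; I_D = 0.167 mA

V_ov = V_GS − V_th = 1.49 − 0.46 = 1.03 V.
Since V_DS = 0.187 V < V_ov = 1.03 V, the device is in the triode region.
I_D = k_n [V_ov · V_DS − ½ V_DS²] = 0.953 × [1.03 × 0.187 − 0.5 × 0.187²] = 0.167 mA.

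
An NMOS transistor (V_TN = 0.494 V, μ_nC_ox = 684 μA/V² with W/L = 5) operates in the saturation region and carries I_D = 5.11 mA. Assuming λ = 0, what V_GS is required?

V_GS = 2.22 V

k_n = μ_nC_ox · (W/L) = 3.42 mA/V².
In saturation I_D = ½ k_n (V_GS − V_TN)², so V_GS − V_TN = √(2 I_D / k_n) = √(2 × 5.11 / 3.42) = 1.73 V.
V_GS = 0.494 + 1.73 = 2.22 V.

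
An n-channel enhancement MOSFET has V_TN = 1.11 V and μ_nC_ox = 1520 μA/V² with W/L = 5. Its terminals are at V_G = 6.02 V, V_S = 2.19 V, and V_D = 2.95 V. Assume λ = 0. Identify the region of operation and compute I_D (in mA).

V_GS = V_G − V_S = 6.02 − 2.19 = 3.83 V; V_DS = V_D − V_S = 2.95 − 2.19 = 0.76 V.
k_n = μ_nC_ox · (W/L) = 7.6 mA/V².
V_ov = V_GS − V_TN = 3.83 − 1.11 = 2.72 V.
Since V_DS = 0.76 V < V_ov = 2.72 V, the device is in the triode region.
I_D = k_n [V_ov · V_DS − ½ V_DS²] = 7.6 × [2.72 × 0.76 − 0.5 × 0.76²] = 13.5 mA.

Triode; I_D = 13.5 mA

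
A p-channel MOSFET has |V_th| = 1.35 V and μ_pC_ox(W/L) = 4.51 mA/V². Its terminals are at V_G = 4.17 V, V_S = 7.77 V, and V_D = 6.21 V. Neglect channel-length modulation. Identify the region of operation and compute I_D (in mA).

Triode; I_D = 10.3 mA

V_SG = V_S − V_G = 7.77 − 4.17 = 3.6 V; V_SD = V_S − V_D = 7.77 − 6.21 = 1.56 V.
V_ov = V_SG − |V_th| = 3.6 − 1.35 = 2.25 V.
Since V_SD = 1.56 V < V_ov = 2.25 V, the device is in the triode region.
I_D = k_p [V_ov · V_SD − ½ V_SD²] = 4.51 × [2.25 × 1.56 − 0.5 × 1.56²] = 10.3 mA.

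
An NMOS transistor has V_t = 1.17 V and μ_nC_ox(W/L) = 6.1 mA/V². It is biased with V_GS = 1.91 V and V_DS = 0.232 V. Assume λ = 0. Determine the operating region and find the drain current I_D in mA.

Triode; I_D = 0.883 mA

V_ov = V_GS − V_t = 1.91 − 1.17 = 0.74 V.
Since V_DS = 0.232 V < V_ov = 0.74 V, the device is in the triode region.
I_D = k_n [V_ov · V_DS − ½ V_DS²] = 6.1 × [0.74 × 0.232 − 0.5 × 0.232²] = 0.883 mA.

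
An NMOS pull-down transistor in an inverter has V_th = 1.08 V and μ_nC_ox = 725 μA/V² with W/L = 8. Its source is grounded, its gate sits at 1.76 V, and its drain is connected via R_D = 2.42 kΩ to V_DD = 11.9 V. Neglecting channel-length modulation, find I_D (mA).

V_GS = V_G = 1.76 V, so V_ov = 1.76 − 1.08 = 0.68 V.
k_n = μ_nC_ox · (W/L) = 5.8 mA/V².
Assume saturation: I_D = ½ k_n V_ov² = 0.5 × 5.8 × 0.68² = 1.34 mA, giving V_DS = V_DD − I_D R_D = 11.9 − 1.34 × 2.42 = 8.65 V.
V_DS = 8.65 V ≥ V_ov = 0.68 V, confirming saturation.

I_D = 1.34 mA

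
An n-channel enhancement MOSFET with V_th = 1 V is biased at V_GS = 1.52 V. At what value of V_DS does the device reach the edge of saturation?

V_DS,sat = 0.520 V

The boundary between triode and saturation is V_DS = V_GS − V_th = V_ov.
V_ov = 1.52 − 1 = 0.52 V.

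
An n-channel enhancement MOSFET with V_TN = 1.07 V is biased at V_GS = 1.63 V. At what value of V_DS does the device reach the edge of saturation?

V_DS,sat = 0.560 V

The boundary between triode and saturation is V_DS = V_GS − V_TN = V_ov.
V_ov = 1.63 − 1.07 = 0.56 V.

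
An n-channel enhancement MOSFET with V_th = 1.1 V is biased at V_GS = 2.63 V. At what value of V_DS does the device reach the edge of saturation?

V_DS,sat = 1.53 V

The boundary between triode and saturation is V_DS = V_GS − V_th = V_ov.
V_ov = 2.63 − 1.1 = 1.53 V.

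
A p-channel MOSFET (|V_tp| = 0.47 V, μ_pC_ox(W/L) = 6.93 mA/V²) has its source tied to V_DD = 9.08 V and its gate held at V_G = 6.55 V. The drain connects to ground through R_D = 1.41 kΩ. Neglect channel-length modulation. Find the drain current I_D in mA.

I_D = 6.10 mA

V_SG = V_DD − V_G = 9.08 − 6.55 = 2.53 V, so V_ov = 2.53 − 0.47 = 2.06 V.
Assume saturation: I_D = ½ k_p V_ov² = 0.5 × 6.93 × 2.06² = 14.7 mA, giving V_SD = V_DD − I_D R_D = 9.08 − 14.7 × 1.41 = -11.7 V.
But -11.7 V < V_ov = 2.06 V, so the device is actually in triode.
In triode I_D = k_p[V_ov V_SD − ½ V_SD²] and I_D = (V_DD − V_SD)/R_D. Equating: 4.89 V_SD² − 21.13 V_SD + 9.08 = 0, giving V_SD = 0.484 V (the root below V_ov).
I_D = (9.08 − 0.484) / 1.41 = 6.1 mA.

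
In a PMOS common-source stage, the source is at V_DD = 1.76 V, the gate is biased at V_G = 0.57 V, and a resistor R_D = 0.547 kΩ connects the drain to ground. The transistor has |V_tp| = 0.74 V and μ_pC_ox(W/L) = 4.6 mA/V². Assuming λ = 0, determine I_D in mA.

V_SG = V_DD − V_G = 1.76 − 0.57 = 1.19 V, so V_ov = 1.19 − 0.74 = 0.45 V.
Assume saturation: I_D = ½ k_p V_ov² = 0.5 × 4.6 × 0.45² = 0.466 mA, giving V_SD = V_DD − I_D R_D = 1.76 − 0.466 × 0.547 = 1.51 V.
V_SD = 1.51 V ≥ V_ov = 0.45 V, confirming saturation.

I_D = 0.466 mA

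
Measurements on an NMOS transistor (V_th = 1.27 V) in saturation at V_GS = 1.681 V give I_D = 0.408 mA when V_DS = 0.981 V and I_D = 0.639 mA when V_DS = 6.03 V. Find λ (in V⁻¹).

With V_GS fixed, I_D ∝ (1 + λ V_DS) in saturation, so I_D2/I_D1 = (1 + λ V_DS2)/(1 + λ V_DS1).
0.639/0.408 = 1.566 = (1 + 6.03 λ)/(1 + 0.981 λ).
Solving: λ (I_D1 V_DS2 − I_D2 V_DS1) = I_D2 − I_D1, so λ = (0.639 − 0.408) / (0.408 × 6.03 − 0.639 × 0.981) = 0.231 / 1.83 = 0.126 V⁻¹.

λ = 0.126 V⁻¹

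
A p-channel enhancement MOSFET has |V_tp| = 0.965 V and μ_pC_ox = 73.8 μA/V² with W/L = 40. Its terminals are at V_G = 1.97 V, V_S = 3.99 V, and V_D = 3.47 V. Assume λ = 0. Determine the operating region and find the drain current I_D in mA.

V_SG = V_S − V_G = 3.99 − 1.97 = 2.02 V; V_SD = V_S − V_D = 3.99 − 3.47 = 0.52 V.
k_p = μ_pC_ox · (W/L) = 2.952 mA/V².
V_ov = V_SG − |V_tp| = 2.02 − 0.965 = 1.06 V.
Since V_SD = 0.52 V < V_ov = 1.06 V, the device is in the triode region.
I_D = k_p [V_ov · V_SD − ½ V_SD²] = 2.952 × [1.06 × 0.52 − 0.5 × 0.52²] = 1.22 mA.

Triode; I_D = 1.22 mA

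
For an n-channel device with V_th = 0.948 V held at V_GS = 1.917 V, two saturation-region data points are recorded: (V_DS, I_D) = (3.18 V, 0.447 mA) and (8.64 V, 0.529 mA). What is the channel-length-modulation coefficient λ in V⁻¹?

λ = 0.0376 V⁻¹

With V_GS fixed, I_D ∝ (1 + λ V_DS) in saturation, so I_D2/I_D1 = (1 + λ V_DS2)/(1 + λ V_DS1).
0.529/0.447 = 1.183 = (1 + 8.64 λ)/(1 + 3.18 λ).
Solving: λ (I_D1 V_DS2 − I_D2 V_DS1) = I_D2 − I_D1, so λ = (0.529 − 0.447) / (0.447 × 8.64 − 0.529 × 3.18) = 0.082 / 2.18 = 0.0376 V⁻¹.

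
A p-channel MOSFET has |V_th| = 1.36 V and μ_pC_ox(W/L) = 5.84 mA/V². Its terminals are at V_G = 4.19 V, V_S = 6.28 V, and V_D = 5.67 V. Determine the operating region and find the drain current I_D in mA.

V_SG = V_S − V_G = 6.28 − 4.19 = 2.09 V; V_SD = V_S − V_D = 6.28 − 5.67 = 0.61 V.
V_ov = V_SG − |V_th| = 2.09 − 1.36 = 0.73 V.
Since V_SD = 0.61 V < V_ov = 0.73 V, the device is in the triode region.
I_D = k_p [V_ov · V_SD − ½ V_SD²] = 5.84 × [0.73 × 0.61 − 0.5 × 0.61²] = 1.51 mA.

Triode; I_D = 1.51 mA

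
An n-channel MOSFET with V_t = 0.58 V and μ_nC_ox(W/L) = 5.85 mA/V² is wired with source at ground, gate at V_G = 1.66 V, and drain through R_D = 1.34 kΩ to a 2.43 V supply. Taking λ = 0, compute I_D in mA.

I_D = 1.60 mA

V_GS = V_G = 1.66 V, so V_ov = 1.66 − 0.58 = 1.08 V.
Assume saturation: I_D = ½ k_n V_ov² = 0.5 × 5.85 × 1.08² = 3.41 mA, giving V_DS = V_DD − I_D R_D = 2.43 − 3.41 × 1.34 = -2.14 V.
But -2.14 V < V_ov = 1.08 V, so the device is actually in triode.
In triode I_D = k_n[V_ov V_DS − ½ V_DS²] and I_D = (V_DD − V_DS)/R_D. Equating: 3.92 V_DS² − 9.466 V_DS + 2.43 = 0, giving V_DS = 0.292 V (the root below V_ov).
I_D = (2.43 − 0.292) / 1.34 = 1.6 mA.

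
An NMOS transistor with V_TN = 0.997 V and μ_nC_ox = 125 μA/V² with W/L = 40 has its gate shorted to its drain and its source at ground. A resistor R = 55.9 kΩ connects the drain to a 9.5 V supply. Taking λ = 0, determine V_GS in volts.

V_GS = 1.24 V

With gate tied to drain, V_GS = V_DS ≥ V_GS − V_TN, so the device is in saturation.
k_n = μ_nC_ox · (W/L) = 5 mA/V².
KCL at the drain: ½ k_n (V_GS − V_TN)² = (V_DD − V_GS)/R.
Let x = V_GS − 0.997. Then 140 x² + x − 8.503 = 0, giving x = 0.243 V (positive root), so V_GS = 1.24 V.
I_D = (V_DD − V_GS)/R = (9.5 − 1.24) / 55.9 = 0.148 mA.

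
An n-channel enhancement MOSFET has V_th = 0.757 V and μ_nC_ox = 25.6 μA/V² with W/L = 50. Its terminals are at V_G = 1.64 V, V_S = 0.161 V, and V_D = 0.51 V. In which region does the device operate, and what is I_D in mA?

V_GS = V_G − V_S = 1.64 − 0.161 = 1.48 V; V_DS = V_D − V_S = 0.51 − 0.161 = 0.349 V.
k_n = μ_nC_ox · (W/L) = 1.28 mA/V².
V_ov = V_GS − V_th = 1.48 − 0.757 = 0.722 V.
Since V_DS = 0.349 V < V_ov = 0.722 V, the device is in the triode region.
I_D = k_n [V_ov · V_DS − ½ V_DS²] = 1.28 × [0.722 × 0.349 − 0.5 × 0.349²] = 0.245 mA.

Triode; I_D = 0.245 mA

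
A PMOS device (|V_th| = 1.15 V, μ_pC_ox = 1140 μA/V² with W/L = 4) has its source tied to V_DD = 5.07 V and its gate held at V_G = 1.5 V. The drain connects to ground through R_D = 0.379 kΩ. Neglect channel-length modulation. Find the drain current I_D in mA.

V_SG = V_DD − V_G = 5.07 − 1.5 = 3.57 V, so V_ov = 3.57 − 1.15 = 2.42 V.
k_p = μ_pC_ox · (W/L) = 4.56 mA/V².
Assume saturation: I_D = ½ k_p V_ov² = 0.5 × 4.56 × 2.42² = 13.4 mA, giving V_SD = V_DD − I_D R_D = 5.07 − 13.4 × 0.379 = 0.00937 V.
But 0.00937 V < V_ov = 2.42 V, so the device is actually in triode.
In triode I_D = k_p[V_ov V_SD − ½ V_SD²] and I_D = (V_DD − V_SD)/R_D. Equating: 0.864 V_SD² − 5.182 V_SD + 5.07 = 0, giving V_SD = 1.23 V (the root below V_ov).
I_D = (5.07 − 1.23) / 0.379 = 10.1 mA.

I_D = 10.1 mA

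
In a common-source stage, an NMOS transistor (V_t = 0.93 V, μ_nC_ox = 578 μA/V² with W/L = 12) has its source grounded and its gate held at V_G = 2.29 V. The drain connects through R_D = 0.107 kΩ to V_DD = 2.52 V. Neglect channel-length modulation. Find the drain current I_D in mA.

V_GS = V_G = 2.29 V, so V_ov = 2.29 − 0.93 = 1.36 V.
k_n = μ_nC_ox · (W/L) = 6.936 mA/V².
Assume saturation: I_D = ½ k_n V_ov² = 0.5 × 6.936 × 1.36² = 6.41 mA, giving V_DS = V_DD − I_D R_D = 2.52 − 6.41 × 0.107 = 1.83 V.
V_DS = 1.83 V ≥ V_ov = 1.36 V, confirming saturation.

I_D = 6.41 mA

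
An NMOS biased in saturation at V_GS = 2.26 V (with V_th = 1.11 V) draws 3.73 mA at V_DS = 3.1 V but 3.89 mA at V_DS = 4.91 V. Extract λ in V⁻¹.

With V_GS fixed, I_D ∝ (1 + λ V_DS) in saturation, so I_D2/I_D1 = (1 + λ V_DS2)/(1 + λ V_DS1).
3.89/3.73 = 1.043 = (1 + 4.91 λ)/(1 + 3.1 λ).
Solving: λ (I_D1 V_DS2 − I_D2 V_DS1) = I_D2 − I_D1, so λ = (3.89 − 3.73) / (3.73 × 4.91 − 3.89 × 3.1) = 0.16 / 6.26 = 0.0256 V⁻¹.

λ = 0.0256 V⁻¹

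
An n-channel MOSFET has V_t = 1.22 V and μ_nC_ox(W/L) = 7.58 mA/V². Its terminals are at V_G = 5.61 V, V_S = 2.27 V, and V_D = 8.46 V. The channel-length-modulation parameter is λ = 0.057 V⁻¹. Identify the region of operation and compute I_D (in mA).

V_GS = V_G − V_S = 5.61 − 2.27 = 3.34 V; V_DS = V_D − V_S = 8.46 − 2.27 = 6.19 V.
V_ov = V_GS − V_t = 3.34 − 1.22 = 2.12 V.
Since V_DS = 6.19 V ≥ V_ov = 2.12 V, the device is in saturation.
I_D = ½ k_n V_ov² (1 + λ V_DS) = 0.5 × 7.58 × 2.12² × (1 + 0.057 × 6.19) = 23 mA.

Saturation; I_D = 23.0 mA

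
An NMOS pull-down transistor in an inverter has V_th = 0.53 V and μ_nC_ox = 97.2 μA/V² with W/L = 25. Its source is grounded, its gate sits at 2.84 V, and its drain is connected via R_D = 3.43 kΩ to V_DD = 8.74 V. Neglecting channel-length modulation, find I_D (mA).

I_D = 2.41 mA

V_GS = V_G = 2.84 V, so V_ov = 2.84 − 0.53 = 2.31 V.
k_n = μ_nC_ox · (W/L) = 2.43 mA/V².
Assume saturation: I_D = ½ k_n V_ov² = 0.5 × 2.43 × 2.31² = 6.48 mA, giving V_DS = V_DD − I_D R_D = 8.74 − 6.48 × 3.43 = -13.5 V.
But -13.5 V < V_ov = 2.31 V, so the device is actually in triode.
In triode I_D = k_n[V_ov V_DS − ½ V_DS²] and I_D = (V_DD − V_DS)/R_D. Equating: 4.17 V_DS² − 20.25 V_DS + 8.74 = 0, giving V_DS = 0.479 V (the root below V_ov).
I_D = (8.74 − 0.479) / 3.43 = 2.41 mA.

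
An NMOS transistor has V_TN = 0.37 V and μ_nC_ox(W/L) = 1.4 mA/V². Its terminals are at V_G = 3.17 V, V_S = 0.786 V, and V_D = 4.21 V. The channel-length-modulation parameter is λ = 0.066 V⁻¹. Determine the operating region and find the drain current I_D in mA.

Saturation; I_D = 3.48 mA

V_GS = V_G − V_S = 3.17 − 0.786 = 2.38 V; V_DS = V_D − V_S = 4.21 − 0.786 = 3.42 V.
V_ov = V_GS − V_TN = 2.38 − 0.37 = 2.01 V.
Since V_DS = 3.42 V ≥ V_ov = 2.01 V, the device is in saturation.
I_D = ½ k_n V_ov² (1 + λ V_DS) = 0.5 × 1.4 × 2.01² × (1 + 0.066 × 3.42) = 3.48 mA.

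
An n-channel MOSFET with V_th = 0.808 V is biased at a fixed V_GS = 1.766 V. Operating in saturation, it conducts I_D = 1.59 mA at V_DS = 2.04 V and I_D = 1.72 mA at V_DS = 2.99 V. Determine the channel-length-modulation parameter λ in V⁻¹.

With V_GS fixed, I_D ∝ (1 + λ V_DS) in saturation, so I_D2/I_D1 = (1 + λ V_DS2)/(1 + λ V_DS1).
1.72/1.59 = 1.082 = (1 + 2.99 λ)/(1 + 2.04 λ).
Solving: λ (I_D1 V_DS2 − I_D2 V_DS1) = I_D2 − I_D1, so λ = (1.72 − 1.59) / (1.59 × 2.99 − 1.72 × 2.04) = 0.13 / 1.25 = 0.104 V⁻¹.

λ = 0.104 V⁻¹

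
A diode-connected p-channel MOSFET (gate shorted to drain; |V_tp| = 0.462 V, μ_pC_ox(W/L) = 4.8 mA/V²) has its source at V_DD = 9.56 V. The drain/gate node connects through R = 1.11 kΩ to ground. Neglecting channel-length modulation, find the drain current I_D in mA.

With gate tied to drain, V_SG = V_SD ≥ V_SG − |V_tp|, so the device is in saturation.
KCL at the drain: ½ k_p (V_SG − |V_tp|)² = (V_DD − V_SG)/R.
Let x = V_SG − 0.462. Then 2.66 x² + x − 9.098 = 0, giving x = 1.67 V (positive root), so V_SG = 2.13 V.
I_D = (V_DD − V_SG)/R = (9.56 − 2.13) / 1.11 = 6.69 mA.

I_D = 6.69 mA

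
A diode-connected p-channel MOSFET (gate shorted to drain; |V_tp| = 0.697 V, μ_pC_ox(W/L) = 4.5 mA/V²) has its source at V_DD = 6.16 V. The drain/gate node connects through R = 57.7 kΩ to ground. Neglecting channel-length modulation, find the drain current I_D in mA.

I_D = 0.0912 mA

With gate tied to drain, V_SG = V_SD ≥ V_SG − |V_tp|, so the device is in saturation.
KCL at the drain: ½ k_p (V_SG − |V_tp|)² = (V_DD − V_SG)/R.
Let x = V_SG − 0.697. Then 130 x² + x − 5.463 = 0, giving x = 0.201 V (positive root), so V_SG = 0.898 V.
I_D = (V_DD − V_SG)/R = (6.16 − 0.898) / 57.7 = 0.0912 mA.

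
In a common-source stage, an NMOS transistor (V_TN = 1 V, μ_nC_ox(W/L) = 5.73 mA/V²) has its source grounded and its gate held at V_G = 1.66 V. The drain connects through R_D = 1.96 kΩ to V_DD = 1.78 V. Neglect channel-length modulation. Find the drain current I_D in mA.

I_D = 0.778 mA

V_GS = V_G = 1.66 V, so V_ov = 1.66 − 1 = 0.66 V.
Assume saturation: I_D = ½ k_n V_ov² = 0.5 × 5.73 × 0.66² = 1.25 mA, giving V_DS = V_DD − I_D R_D = 1.78 − 1.25 × 1.96 = -0.666 V.
But -0.666 V < V_ov = 0.66 V, so the device is actually in triode.
In triode I_D = k_n[V_ov V_DS − ½ V_DS²] and I_D = (V_DD − V_DS)/R_D. Equating: 5.62 V_DS² − 8.412 V_DS + 1.78 = 0, giving V_DS = 0.255 V (the root below V_ov).
I_D = (1.78 − 0.255) / 1.96 = 0.778 mA.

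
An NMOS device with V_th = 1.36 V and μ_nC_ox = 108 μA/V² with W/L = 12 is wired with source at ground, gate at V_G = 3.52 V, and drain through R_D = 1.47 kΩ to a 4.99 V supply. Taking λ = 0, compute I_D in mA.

V_GS = V_G = 3.52 V, so V_ov = 3.52 − 1.36 = 2.16 V.
k_n = μ_nC_ox · (W/L) = 1.296 mA/V².
Assume saturation: I_D = ½ k_n V_ov² = 0.5 × 1.296 × 2.16² = 3.02 mA, giving V_DS = V_DD − I_D R_D = 4.99 − 3.02 × 1.47 = 0.546 V.
But 0.546 V < V_ov = 2.16 V, so the device is actually in triode.
In triode I_D = k_n[V_ov V_DS − ½ V_DS²] and I_D = (V_DD − V_DS)/R_D. Equating: 0.953 V_DS² − 5.115 V_DS + 4.99 = 0, giving V_DS = 1.28 V (the root below V_ov).
I_D = (4.99 − 1.28) / 1.47 = 2.52 mA.

I_D = 2.52 mA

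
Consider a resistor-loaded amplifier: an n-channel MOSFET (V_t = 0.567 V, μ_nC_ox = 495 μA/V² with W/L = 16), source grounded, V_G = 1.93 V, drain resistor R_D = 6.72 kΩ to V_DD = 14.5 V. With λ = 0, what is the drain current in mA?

I_D = 2.13 mA

V_GS = V_G = 1.93 V, so V_ov = 1.93 − 0.567 = 1.36 V.
k_n = μ_nC_ox · (W/L) = 7.92 mA/V².
Assume saturation: I_D = ½ k_n V_ov² = 0.5 × 7.92 × 1.36² = 7.36 mA, giving V_DS = V_DD − I_D R_D = 14.5 − 7.36 × 6.72 = -34.9 V.
But -34.9 V < V_ov = 1.36 V, so the device is actually in triode.
In triode I_D = k_n[V_ov V_DS − ½ V_DS²] and I_D = (V_DD − V_DS)/R_D. Equating: 26.6 V_DS² − 73.54 V_DS + 14.5 = 0, giving V_DS = 0.214 V (the root below V_ov).
I_D = (14.5 − 0.214) / 6.72 = 2.13 mA.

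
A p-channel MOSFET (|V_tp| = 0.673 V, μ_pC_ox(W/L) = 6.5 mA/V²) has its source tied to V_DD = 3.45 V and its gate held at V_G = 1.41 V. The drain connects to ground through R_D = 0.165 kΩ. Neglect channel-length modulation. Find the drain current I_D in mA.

V_SG = V_DD − V_G = 3.45 − 1.41 = 2.04 V, so V_ov = 2.04 − 0.673 = 1.37 V.
Assume saturation: I_D = ½ k_p V_ov² = 0.5 × 6.5 × 1.37² = 6.07 mA, giving V_SD = V_DD − I_D R_D = 3.45 − 6.07 × 0.165 = 2.45 V.
V_SD = 2.45 V ≥ V_ov = 1.37 V, confirming saturation.

I_D = 6.07 mA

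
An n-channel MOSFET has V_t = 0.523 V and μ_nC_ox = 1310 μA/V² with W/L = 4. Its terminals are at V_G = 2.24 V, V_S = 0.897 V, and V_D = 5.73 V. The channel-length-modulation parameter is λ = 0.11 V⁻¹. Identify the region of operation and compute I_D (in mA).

V_GS = V_G − V_S = 2.24 − 0.897 = 1.34 V; V_DS = V_D − V_S = 5.73 − 0.897 = 4.83 V.
k_n = μ_nC_ox · (W/L) = 5.24 mA/V².
V_ov = V_GS − V_t = 1.34 − 0.523 = 0.82 V.
Since V_DS = 4.83 V ≥ V_ov = 0.82 V, the device is in saturation.
I_D = ½ k_n V_ov² (1 + λ V_DS) = 0.5 × 5.24 × 0.82² × (1 + 0.11 × 4.83) = 2.7 mA.

Saturation; I_D = 2.70 mA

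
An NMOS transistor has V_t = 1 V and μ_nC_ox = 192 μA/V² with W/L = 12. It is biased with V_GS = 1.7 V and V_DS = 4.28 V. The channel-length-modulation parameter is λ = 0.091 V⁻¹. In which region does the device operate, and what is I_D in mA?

k_n = μ_nC_ox · (W/L) = 2.304 mA/V².
V_ov = V_GS − V_t = 1.7 − 1 = 0.7 V.
Since V_DS = 4.28 V ≥ V_ov = 0.7 V, the device is in saturation.
I_D = ½ k_n V_ov² (1 + λ V_DS) = 0.5 × 2.304 × 0.7² × (1 + 0.091 × 4.28) = 0.784 mA.

Saturation; I_D = 0.784 mA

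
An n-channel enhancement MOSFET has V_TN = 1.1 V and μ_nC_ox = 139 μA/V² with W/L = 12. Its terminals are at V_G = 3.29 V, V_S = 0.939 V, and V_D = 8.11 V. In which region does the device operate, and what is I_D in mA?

Saturation; I_D = 1.31 mA

V_GS = V_G − V_S = 3.29 − 0.939 = 2.35 V; V_DS = V_D − V_S = 8.11 − 0.939 = 7.17 V.
k_n = μ_nC_ox · (W/L) = 1.668 mA/V².
V_ov = V_GS − V_TN = 2.35 − 1.1 = 1.25 V.
Since V_DS = 7.17 V ≥ V_ov = 1.25 V, the device is in saturation.
I_D = ½ k_n V_ov² = 0.5 × 1.668 × 1.25² = 1.31 mA.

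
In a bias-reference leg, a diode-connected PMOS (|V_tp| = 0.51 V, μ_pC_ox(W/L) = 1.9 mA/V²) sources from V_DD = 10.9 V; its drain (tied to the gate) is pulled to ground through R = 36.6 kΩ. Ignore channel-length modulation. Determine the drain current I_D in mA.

I_D = 0.269 mA

With gate tied to drain, V_SG = V_SD ≥ V_SG − |V_tp|, so the device is in saturation.
KCL at the drain: ½ k_p (V_SG − |V_tp|)² = (V_DD − V_SG)/R.
Let x = V_SG − 0.51. Then 34.8 x² + x − 10.39 = 0, giving x = 0.532 V (positive root), so V_SG = 1.04 V.
I_D = (V_DD − V_SG)/R = (10.9 − 1.04) / 36.6 = 0.269 mA.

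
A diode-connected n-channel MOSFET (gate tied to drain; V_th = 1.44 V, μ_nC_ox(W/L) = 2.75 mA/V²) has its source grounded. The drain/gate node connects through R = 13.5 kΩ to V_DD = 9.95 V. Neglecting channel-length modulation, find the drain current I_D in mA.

With gate tied to drain, V_GS = V_DS ≥ V_GS − V_th, so the device is in saturation.
KCL at the drain: ½ k_n (V_GS − V_th)² = (V_DD − V_GS)/R.
Let x = V_GS − 1.44. Then 18.6 x² + x − 8.51 = 0, giving x = 0.651 V (positive root), so V_GS = 2.09 V.
I_D = (V_DD − V_GS)/R = (9.95 − 2.09) / 13.5 = 0.582 mA.

I_D = 0.582 mA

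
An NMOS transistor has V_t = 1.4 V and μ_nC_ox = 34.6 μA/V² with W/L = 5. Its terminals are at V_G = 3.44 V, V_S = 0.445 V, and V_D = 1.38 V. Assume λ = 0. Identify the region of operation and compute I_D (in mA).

V_GS = V_G − V_S = 3.44 − 0.445 = 3 V; V_DS = V_D − V_S = 1.38 − 0.445 = 0.935 V.
k_n = μ_nC_ox · (W/L) = 0.173 mA/V².
V_ov = V_GS − V_t = 3 − 1.4 = 1.6 V.
Since V_DS = 0.935 V < V_ov = 1.6 V, the device is in the triode region.
I_D = k_n [V_ov · V_DS − ½ V_DS²] = 0.173 × [1.6 × 0.935 − 0.5 × 0.935²] = 0.182 mA.

Triode; I_D = 0.182 mA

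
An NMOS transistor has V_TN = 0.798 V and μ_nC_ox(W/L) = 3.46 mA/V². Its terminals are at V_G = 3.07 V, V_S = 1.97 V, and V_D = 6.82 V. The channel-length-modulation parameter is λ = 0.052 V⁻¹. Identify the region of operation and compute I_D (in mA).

Saturation; I_D = 0.198 mA

V_GS = V_G − V_S = 3.07 − 1.97 = 1.1 V; V_DS = V_D − V_S = 6.82 − 1.97 = 4.85 V.
V_ov = V_GS − V_TN = 1.1 − 0.798 = 0.302 V.
Since V_DS = 4.85 V ≥ V_ov = 0.302 V, the device is in saturation.
I_D = ½ k_n V_ov² (1 + λ V_DS) = 0.5 × 3.46 × 0.302² × (1 + 0.052 × 4.85) = 0.198 mA.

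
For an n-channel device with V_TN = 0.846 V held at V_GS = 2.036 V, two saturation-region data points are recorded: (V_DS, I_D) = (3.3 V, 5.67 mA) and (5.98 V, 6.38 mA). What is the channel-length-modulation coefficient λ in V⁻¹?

With V_GS fixed, I_D ∝ (1 + λ V_DS) in saturation, so I_D2/I_D1 = (1 + λ V_DS2)/(1 + λ V_DS1).
6.38/5.67 = 1.125 = (1 + 5.98 λ)/(1 + 3.3 λ).
Solving: λ (I_D1 V_DS2 − I_D2 V_DS1) = I_D2 − I_D1, so λ = (6.38 − 5.67) / (5.67 × 5.98 − 6.38 × 3.3) = 0.71 / 12.9 = 0.0552 V⁻¹.

λ = 0.0552 V⁻¹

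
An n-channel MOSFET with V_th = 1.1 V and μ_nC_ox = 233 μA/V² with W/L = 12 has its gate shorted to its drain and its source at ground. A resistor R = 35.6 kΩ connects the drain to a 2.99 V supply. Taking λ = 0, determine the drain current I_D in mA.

With gate tied to drain, V_GS = V_DS ≥ V_GS − V_th, so the device is in saturation.
k_n = μ_nC_ox · (W/L) = 2.796 mA/V².
KCL at the drain: ½ k_n (V_GS − V_th)² = (V_DD − V_GS)/R.
Let x = V_GS − 1.1. Then 49.8 x² + x − 1.89 = 0, giving x = 0.185 V (positive root), so V_GS = 1.29 V.
I_D = (V_DD − V_GS)/R = (2.99 − 1.29) / 35.6 = 0.0479 mA.

I_D = 0.0479 mA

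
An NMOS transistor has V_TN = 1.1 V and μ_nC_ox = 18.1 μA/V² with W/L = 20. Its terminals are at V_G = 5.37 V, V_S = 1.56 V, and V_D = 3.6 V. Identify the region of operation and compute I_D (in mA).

Triode; I_D = 1.25 mA

V_GS = V_G − V_S = 5.37 − 1.56 = 3.81 V; V_DS = V_D − V_S = 3.6 − 1.56 = 2.04 V.
k_n = μ_nC_ox · (W/L) = 0.362 mA/V².
V_ov = V_GS − V_TN = 3.81 − 1.1 = 2.71 V.
Since V_DS = 2.04 V < V_ov = 2.71 V, the device is in the triode region.
I_D = k_n [V_ov · V_DS − ½ V_DS²] = 0.362 × [2.71 × 2.04 − 0.5 × 2.04²] = 1.25 mA.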